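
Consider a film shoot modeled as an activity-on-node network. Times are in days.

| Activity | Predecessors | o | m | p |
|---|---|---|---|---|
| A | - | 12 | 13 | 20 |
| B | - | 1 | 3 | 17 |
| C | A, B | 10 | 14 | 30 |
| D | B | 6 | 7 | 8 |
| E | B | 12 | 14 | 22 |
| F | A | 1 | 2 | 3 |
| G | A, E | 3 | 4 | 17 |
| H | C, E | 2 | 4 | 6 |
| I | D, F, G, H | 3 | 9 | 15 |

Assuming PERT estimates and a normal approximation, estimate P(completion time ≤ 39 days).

te_A = (12 + 4·13 + 20)/6 = 84/6 = 14; σ²_A = ((20−12)/6)² = 1.778
te_B = (1 + 4·3 + 17)/6 = 30/6 = 5; σ²_B = ((17−1)/6)² = 7.111
te_C = (10 + 4·14 + 30)/6 = 96/6 = 16; σ²_C = ((30−10)/6)² = 11.111
te_D = (6 + 4·7 + 8)/6 = 42/6 = 7; σ²_D = ((8−6)/6)² = 0.111
te_E = (12 + 4·14 + 22)/6 = 90/6 = 15; σ²_E = ((22−12)/6)² = 2.778
te_F = (1 + 4·2 + 3)/6 = 12/6 = 2; σ²_F = ((3−1)/6)² = 0.111
te_G = (3 + 4·4 + 17)/6 = 36/6 = 6; σ²_G = ((17−3)/6)² = 5.444
te_H = (2 + 4·4 + 6)/6 = 24/6 = 4; σ²_H = ((6−2)/6)² = 0.444
te_I = (3 + 4·9 + 15)/6 = 54/6 = 9; σ²_I = ((15−3)/6)² = 4.000

Forward pass:
ES_A = 0; EF_A = 14
ES_B = 0; EF_B = 5
ES_C = max(EF_A=14, EF_B=5) = 14; EF_C = 14+16 = 30
ES_D = 5; EF_D = 5+7 = 12
ES_E = 5; EF_E = 5+15 = 20
ES_F = 14; EF_F = 14+2 = 16
ES_G = max(EF_A=14, EF_E=20) = 20; EF_G = 20+6 = 26
ES_H = max(EF_C=30, EF_E=20) = 30; EF_H = 30+4 = 34
ES_I = max(EF_D=12, EF_F=16, EF_G=26, EF_H=34) = 34; EF_I = 34+9 = 43
Expected project duration μ = 43 days. Critical path: A → C → H → I.

Variance along critical path = 1.778 + 11.111 + 0.444 + 4.000 = 17.333; σ = √17.333 = 4.163 days.
Z = (39 − 43) / 4.163 = -0.961
P(T ≤ 39) = Φ(-0.961) ≈ 0.168

0.168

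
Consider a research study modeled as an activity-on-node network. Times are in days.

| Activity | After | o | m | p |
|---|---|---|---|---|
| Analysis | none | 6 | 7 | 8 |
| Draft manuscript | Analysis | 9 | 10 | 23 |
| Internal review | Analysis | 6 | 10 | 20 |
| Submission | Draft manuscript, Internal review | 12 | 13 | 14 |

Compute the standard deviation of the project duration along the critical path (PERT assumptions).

2.38 days

te_Analysis = (6 + 4·7 + 8)/6 = 42/6 = 7; σ²_Analysis = ((8−6)/6)² = 0.111
te_Draft manuscript = (9 + 4·10 + 23)/6 = 72/6 = 12; σ²_Draft manuscript = ((23−9)/6)² = 5.444
te_Internal review = (6 + 4·10 + 20)/6 = 66/6 = 11; σ²_Internal review = ((20−6)/6)² = 5.444
te_Submission = (12 + 4·13 + 14)/6 = 78/6 = 13; σ²_Submission = ((14−12)/6)² = 0.111

Forward pass:
ES_Analysis = 0; EF_Analysis = 7
ES_Draft manuscript = 7; EF_Draft manuscript = 7+12 = 19
ES_Internal review = 7; EF_Internal review = 7+11 = 18
ES_Submission = max(EF_Draft manuscript=19, EF_Internal review=18) = 19; EF_Submission = 19+13 = 32
Expected project duration μ = 32 days. Critical path: Analysis → Draft manuscript → Submission.

Variance along critical path = 0.111 + 5.444 + 0.111 = 5.667
σ = √5.667 = 2.380 days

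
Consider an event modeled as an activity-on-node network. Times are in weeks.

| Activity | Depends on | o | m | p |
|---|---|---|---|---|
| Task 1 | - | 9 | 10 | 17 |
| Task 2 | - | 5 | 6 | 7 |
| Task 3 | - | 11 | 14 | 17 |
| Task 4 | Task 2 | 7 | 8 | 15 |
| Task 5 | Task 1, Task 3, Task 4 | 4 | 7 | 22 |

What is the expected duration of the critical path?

24 weeks

te_Task 1 = (9 + 4·10 + 17)/6 = 66/6 = 11
te_Task 2 = (5 + 4·6 + 7)/6 = 36/6 = 6
te_Task 3 = (11 + 4·14 + 17)/6 = 84/6 = 14
te_Task 4 = (7 + 4·8 + 15)/6 = 54/6 = 9
te_Task 5 = (4 + 4·7 + 22)/6 = 54/6 = 9

Forward pass:
ES_Task 1 = 0; EF_Task 1 = 11
ES_Task 2 = 0; EF_Task 2 = 6
ES_Task 3 = 0; EF_Task 3 = 14
ES_Task 4 = 6; EF_Task 4 = 6+9 = 15
ES_Task 5 = max(EF_Task 1=11, EF_Task 3=14, EF_Task 4=15) = 15; EF_Task 5 = 15+9 = 24
Expected project duration μ = 24 weeks. Critical path: Task 2 → Task 4 → Task 5.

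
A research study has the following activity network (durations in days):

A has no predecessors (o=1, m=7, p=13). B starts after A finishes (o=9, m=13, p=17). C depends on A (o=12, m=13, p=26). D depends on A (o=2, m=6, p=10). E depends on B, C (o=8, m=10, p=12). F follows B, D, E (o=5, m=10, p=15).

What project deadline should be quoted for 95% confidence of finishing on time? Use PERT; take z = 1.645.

47.9 days

te_A = (1 + 4·7 + 13)/6 = 42/6 = 7; σ²_A = ((13−1)/6)² = 4.000
te_B = (9 + 4·13 + 17)/6 = 78/6 = 13; σ²_B = ((17−9)/6)² = 1.778
te_C = (12 + 4·13 + 26)/6 = 90/6 = 15; σ²_C = ((26−12)/6)² = 5.444
te_D = (2 + 4·6 + 10)/6 = 36/6 = 6; σ²_D = ((10−2)/6)² = 1.778
te_E = (8 + 4·10 + 12)/6 = 60/6 = 10; σ²_E = ((12−8)/6)² = 0.444
te_F = (5 + 4·10 + 15)/6 = 60/6 = 10; σ²_F = ((15−5)/6)² = 2.778

Forward pass:
ES_A = 0; EF_A = 7
ES_B = 7; EF_B = 7+13 = 20
ES_C = 7; EF_C = 7+15 = 22
ES_D = 7; EF_D = 7+6 = 13
ES_E = max(EF_B=20, EF_C=22) = 22; EF_E = 22+10 = 32
ES_F = max(EF_B=20, EF_D=13, EF_E=32) = 32; EF_F = 32+10 = 42
Expected project duration μ = 42 days. Critical path: A → C → E → F.

Variance along critical path = 4.000 + 5.444 + 0.444 + 2.778 = 12.667; σ = 3.559 days.
D = μ + z·σ = 42 + 1.645·3.559 = 47.9 days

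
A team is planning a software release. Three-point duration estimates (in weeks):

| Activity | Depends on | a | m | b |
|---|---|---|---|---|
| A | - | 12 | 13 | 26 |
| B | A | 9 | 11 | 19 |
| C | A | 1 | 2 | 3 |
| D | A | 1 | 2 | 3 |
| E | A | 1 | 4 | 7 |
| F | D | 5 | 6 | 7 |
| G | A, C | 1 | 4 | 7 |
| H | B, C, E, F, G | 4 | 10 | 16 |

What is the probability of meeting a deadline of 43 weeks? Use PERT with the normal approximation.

te_A = (12 + 4·13 + 26)/6 = 90/6 = 15; σ²_A = ((26−12)/6)² = 5.444
te_B = (9 + 4·11 + 19)/6 = 72/6 = 12; σ²_B = ((19−9)/6)² = 2.778
te_C = (1 + 4·2 + 3)/6 = 12/6 = 2; σ²_C = ((3−1)/6)² = 0.111
te_D = (1 + 4·2 + 3)/6 = 12/6 = 2; σ²_D = ((3−1)/6)² = 0.111
te_E = (1 + 4·4 + 7)/6 = 24/6 = 4; σ²_E = ((7−1)/6)² = 1.000
te_F = (5 + 4·6 + 7)/6 = 36/6 = 6; σ²_F = ((7−5)/6)² = 0.111
te_G = (1 + 4·4 + 7)/6 = 24/6 = 4; σ²_G = ((7−1)/6)² = 1.000
te_H = (4 + 4·10 + 16)/6 = 60/6 = 10; σ²_H = ((16−4)/6)² = 4.000

Forward pass:
ES_A = 0; EF_A = 15
ES_B = 15; EF_B = 15+12 = 27
ES_C = 15; EF_C = 15+2 = 17
ES_D = 15; EF_D = 15+2 = 17
ES_E = 15; EF_E = 15+4 = 19
ES_F = 17; EF_F = 17+6 = 23
ES_G = max(EF_A=15, EF_C=17) = 17; EF_G = 17+4 = 21
ES_H = max(EF_B=27, EF_C=17, EF_E=19, EF_F=23, EF_G=21) = 27; EF_H = 27+10 = 37
Expected project duration μ = 37 weeks. Critical path: A → B → H.

Variance along critical path = 5.444 + 2.778 + 4.000 = 12.222; σ = √12.222 = 3.496 weeks.
Z = (43 − 37) / 3.496 = 1.716
P(T ≤ 43) = Φ(1.716) ≈ 0.957

0.957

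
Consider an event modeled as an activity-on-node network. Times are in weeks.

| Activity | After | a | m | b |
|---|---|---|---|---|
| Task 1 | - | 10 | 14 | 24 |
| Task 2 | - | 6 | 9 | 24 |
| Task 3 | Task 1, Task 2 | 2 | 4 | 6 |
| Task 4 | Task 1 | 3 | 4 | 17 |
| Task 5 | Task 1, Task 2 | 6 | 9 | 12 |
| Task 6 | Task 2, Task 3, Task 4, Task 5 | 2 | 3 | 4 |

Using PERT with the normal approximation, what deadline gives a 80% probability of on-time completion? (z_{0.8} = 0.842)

te_Task 1 = (10 + 4·14 + 24)/6 = 90/6 = 15; σ²_Task 1 = ((24−10)/6)² = 5.444
te_Task 2 = (6 + 4·9 + 24)/6 = 66/6 = 11; σ²_Task 2 = ((24−6)/6)² = 9.000
te_Task 3 = (2 + 4·4 + 6)/6 = 24/6 = 4; σ²_Task 3 = ((6−2)/6)² = 0.444
te_Task 4 = (3 + 4·4 + 17)/6 = 36/6 = 6; σ²_Task 4 = ((17−3)/6)² = 5.444
te_Task 5 = (6 + 4·9 + 12)/6 = 54/6 = 9; σ²_Task 5 = ((12−6)/6)² = 1.000
te_Task 6 = (2 + 4·3 + 4)/6 = 18/6 = 3; σ²_Task 6 = ((4−2)/6)² = 0.111

Forward pass:
ES_Task 1 = 0; EF_Task 1 = 15
ES_Task 2 = 0; EF_Task 2 = 11
ES_Task 3 = max(EF_Task 1=15, EF_Task 2=11) = 15; EF_Task 3 = 15+4 = 19
ES_Task 4 = 15; EF_Task 4 = 15+6 = 21
ES_Task 5 = max(EF_Task 1=15, EF_Task 2=11) = 15; EF_Task 5 = 15+9 = 24
ES_Task 6 = max(EF_Task 2=11, EF_Task 3=19, EF_Task 4=21, EF_Task 5=24) = 24; EF_Task 6 = 24+3 = 27
Expected project duration μ = 27 weeks. Critical path: Task 1 → Task 5 → Task 6.

Variance along critical path = 5.444 + 1.000 + 0.111 = 6.556; σ = 2.560 weeks.
D = μ + z·σ = 27 + 0.842·2.560 = 29.2 weeks

29.2 weeks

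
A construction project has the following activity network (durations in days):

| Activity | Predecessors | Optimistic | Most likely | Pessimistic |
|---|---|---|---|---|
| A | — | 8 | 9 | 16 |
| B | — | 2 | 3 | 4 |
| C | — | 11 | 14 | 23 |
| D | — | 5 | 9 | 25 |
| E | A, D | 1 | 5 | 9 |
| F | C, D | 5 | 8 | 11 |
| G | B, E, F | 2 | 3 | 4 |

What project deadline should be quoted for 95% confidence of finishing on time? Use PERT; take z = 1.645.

29.7 days

te_A = (8 + 4·9 + 16)/6 = 60/6 = 10; σ²_A = ((16−8)/6)² = 1.778
te_B = (2 + 4·3 + 4)/6 = 18/6 = 3; σ²_B = ((4−2)/6)² = 0.111
te_C = (11 + 4·14 + 23)/6 = 90/6 = 15; σ²_C = ((23−11)/6)² = 4.000
te_D = (5 + 4·9 + 25)/6 = 66/6 = 11; σ²_D = ((25−5)/6)² = 11.111
te_E = (1 + 4·5 + 9)/6 = 30/6 = 5; σ²_E = ((9−1)/6)² = 1.778
te_F = (5 + 4·8 + 11)/6 = 48/6 = 8; σ²_F = ((11−5)/6)² = 1.000
te_G = (2 + 4·3 + 4)/6 = 18/6 = 3; σ²_G = ((4−2)/6)² = 0.111

Forward pass:
ES_A = 0; EF_A = 10
ES_B = 0; EF_B = 3
ES_C = 0; EF_C = 15
ES_D = 0; EF_D = 11
ES_E = max(EF_A=10, EF_D=11) = 11; EF_E = 11+5 = 16
ES_F = max(EF_C=15, EF_D=11) = 15; EF_F = 15+8 = 23
ES_G = max(EF_B=3, EF_E=16, EF_F=23) = 23; EF_G = 23+3 = 26
Expected project duration μ = 26 days. Critical path: C → F → G.

Variance along critical path = 4.000 + 1.000 + 0.111 = 5.111; σ = 2.261 days.
D = μ + z·σ = 26 + 1.645·2.261 = 29.7 days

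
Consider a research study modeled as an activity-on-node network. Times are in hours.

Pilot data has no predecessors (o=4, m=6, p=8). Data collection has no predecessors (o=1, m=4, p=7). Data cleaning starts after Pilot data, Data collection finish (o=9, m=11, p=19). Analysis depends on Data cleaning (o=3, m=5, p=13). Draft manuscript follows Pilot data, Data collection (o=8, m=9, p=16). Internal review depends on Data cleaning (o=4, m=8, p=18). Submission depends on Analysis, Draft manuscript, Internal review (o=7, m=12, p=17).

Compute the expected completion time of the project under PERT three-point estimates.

te_Pilot data = (4 + 4·6 + 8)/6 = 36/6 = 6
te_Data collection = (1 + 4·4 + 7)/6 = 24/6 = 4
te_Data cleaning = (9 + 4·11 + 19)/6 = 72/6 = 12
te_Analysis = (3 + 4·5 + 13)/6 = 36/6 = 6
te_Draft manuscript = (8 + 4·9 + 16)/6 = 60/6 = 10
te_Internal review = (4 + 4·8 + 18)/6 = 54/6 = 9
te_Submission = (7 + 4·12 + 17)/6 = 72/6 = 12

Forward pass:
ES_Pilot data = 0; EF_Pilot data = 6
ES_Data collection = 0; EF_Data collection = 4
ES_Data cleaning = max(EF_Pilot data=6, EF_Data collection=4) = 6; EF_Data cleaning = 6+12 = 18
ES_Analysis = 18; EF_Analysis = 18+6 = 24
ES_Draft manuscript = max(EF_Pilot data=6, EF_Data collection=4) = 6; EF_Draft manuscript = 6+10 = 16
ES_Internal review = 18; EF_Internal review = 18+9 = 27
ES_Submission = max(EF_Analysis=24, EF_Draft manuscript=16, EF_Internal review=27) = 27; EF_Submission = 27+12 = 39
Expected project duration μ = 39 hours. Critical path: Pilot data → Data cleaning → Internal review → Submission.

39 hours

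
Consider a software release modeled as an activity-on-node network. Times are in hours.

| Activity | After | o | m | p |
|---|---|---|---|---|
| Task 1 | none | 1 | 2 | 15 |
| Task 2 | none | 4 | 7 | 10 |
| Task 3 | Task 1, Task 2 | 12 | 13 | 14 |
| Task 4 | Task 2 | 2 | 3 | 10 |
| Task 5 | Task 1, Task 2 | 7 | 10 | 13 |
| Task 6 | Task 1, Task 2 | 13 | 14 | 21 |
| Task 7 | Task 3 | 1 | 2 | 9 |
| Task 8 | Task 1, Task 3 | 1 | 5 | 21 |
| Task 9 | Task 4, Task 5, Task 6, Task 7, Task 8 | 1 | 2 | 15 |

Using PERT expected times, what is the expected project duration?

te_Task 1 = (1 + 4·2 + 15)/6 = 24/6 = 4
te_Task 2 = (4 + 4·7 + 10)/6 = 42/6 = 7
te_Task 3 = (12 + 4·13 + 14)/6 = 78/6 = 13
te_Task 4 = (2 + 4·3 + 10)/6 = 24/6 = 4
te_Task 5 = (7 + 4·10 + 13)/6 = 60/6 = 10
te_Task 6 = (13 + 4·14 + 21)/6 = 90/6 = 15
te_Task 7 = (1 + 4·2 + 9)/6 = 18/6 = 3
te_Task 8 = (1 + 4·5 + 21)/6 = 42/6 = 7
te_Task 9 = (1 + 4·2 + 15)/6 = 24/6 = 4

Forward pass:
ES_Task 1 = 0; EF_Task 1 = 4
ES_Task 2 = 0; EF_Task 2 = 7
ES_Task 3 = max(EF_Task 1=4, EF_Task 2=7) = 7; EF_Task 3 = 7+13 = 20
ES_Task 4 = 7; EF_Task 4 = 7+4 = 11
ES_Task 5 = max(EF_Task 1=4, EF_Task 2=7) = 7; EF_Task 5 = 7+10 = 17
ES_Task 6 = max(EF_Task 1=4, EF_Task 2=7) = 7; EF_Task 6 = 7+15 = 22
ES_Task 7 = 20; EF_Task 7 = 20+3 = 23
ES_Task 8 = max(EF_Task 1=4, EF_Task 3=20) = 20; EF_Task 8 = 20+7 = 27
ES_Task 9 = max(EF_Task 4=11, EF_Task 5=17, EF_Task 6=22, EF_Task 7=23, EF_Task 8=27) = 27; EF_Task 9 = 27+4 = 31
Expected project duration μ = 31 hours. Critical path: Task 2 → Task 3 → Task 8 → Task 9.

31 hours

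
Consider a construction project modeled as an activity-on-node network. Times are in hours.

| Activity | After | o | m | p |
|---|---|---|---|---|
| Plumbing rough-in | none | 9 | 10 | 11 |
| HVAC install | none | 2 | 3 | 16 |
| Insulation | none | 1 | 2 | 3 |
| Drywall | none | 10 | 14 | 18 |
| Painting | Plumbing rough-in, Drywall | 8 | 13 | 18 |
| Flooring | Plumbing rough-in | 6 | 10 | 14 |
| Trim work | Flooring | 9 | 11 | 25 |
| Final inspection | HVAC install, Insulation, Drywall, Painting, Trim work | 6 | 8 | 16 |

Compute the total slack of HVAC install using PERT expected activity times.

te_Plumbing rough-in = (9 + 4·10 + 11)/6 = 60/6 = 10
te_HVAC install = (2 + 4·3 + 16)/6 = 30/6 = 5
te_Insulation = (1 + 4·2 + 3)/6 = 12/6 = 2
te_Drywall = (10 + 4·14 + 18)/6 = 84/6 = 14
te_Painting = (8 + 4·13 + 18)/6 = 78/6 = 13
te_Flooring = (6 + 4·10 + 14)/6 = 60/6 = 10
te_Trim work = (9 + 4·11 + 25)/6 = 78/6 = 13
te_Final inspection = (6 + 4·8 + 16)/6 = 54/6 = 9

Forward pass:
ES_Plumbing rough-in = 0; EF_Plumbing rough-in = 10
ES_HVAC install = 0; EF_HVAC install = 5
ES_Insulation = 0; EF_Insulation = 2
ES_Drywall = 0; EF_Drywall = 14
ES_Painting = max(EF_Plumbing rough-in=10, EF_Drywall=14) = 14; EF_Painting = 14+13 = 27
ES_Flooring = 10; EF_Flooring = 10+10 = 20
ES_Trim work = 20; EF_Trim work = 20+13 = 33
ES_Final inspection = max(EF_HVAC install=5, EF_Insulation=2, EF_Drywall=14, EF_Painting=27, EF_Trim work=33) = 33; EF_Final inspection = 33+9 = 42
Expected project duration μ = 42 hours. Critical path: Plumbing rough-in → Flooring → Trim work → Final inspection.

Backward pass:
LF_Final inspection = 42; LS_Final inspection = 42−9 = 33
LF_Trim work = LS_Final inspection = 33; LS_Trim work = 33−13 = 20
LF_Flooring = LS_Trim work = 20; LS_Flooring = 20−10 = 10
LF_Painting = LS_Final inspection = 33; LS_Painting = 33−13 = 20
LF_Drywall = min(LS_Painting=20, LS_Final inspection=33) = 20; LS_Drywall = 20−14 = 6
LF_Insulation = LS_Final inspection = 33; LS_Insulation = 33−2 = 31
LF_HVAC install = LS_Final inspection = 33; LS_HVAC install = 33−5 = 28
LF_Plumbing rough-in = min(LS_Painting=20, LS_Flooring=10) = 10; LS_Plumbing rough-in = 10−10 = 0
Slack_HVAC install = LS_HVAC install − ES_HVAC install = 28 − 0 = 28

28 hours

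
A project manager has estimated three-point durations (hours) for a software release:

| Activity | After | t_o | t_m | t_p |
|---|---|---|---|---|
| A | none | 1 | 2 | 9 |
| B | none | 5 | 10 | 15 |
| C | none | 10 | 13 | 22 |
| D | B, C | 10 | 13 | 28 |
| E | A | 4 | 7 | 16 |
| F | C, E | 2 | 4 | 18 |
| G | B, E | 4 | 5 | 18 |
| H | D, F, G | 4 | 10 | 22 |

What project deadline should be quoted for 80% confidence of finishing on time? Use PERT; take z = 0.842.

te_A = (1 + 4·2 + 9)/6 = 18/6 = 3; σ²_A = ((9−1)/6)² = 1.778
te_B = (5 + 4·10 + 15)/6 = 60/6 = 10; σ²_B = ((15−5)/6)² = 2.778
te_C = (10 + 4·13 + 22)/6 = 84/6 = 14; σ²_C = ((22−10)/6)² = 4.000
te_D = (10 + 4·13 + 28)/6 = 90/6 = 15; σ²_D = ((28−10)/6)² = 9.000
te_E = (4 + 4·7 + 16)/6 = 48/6 = 8; σ²_E = ((16−4)/6)² = 4.000
te_F = (2 + 4·4 + 18)/6 = 36/6 = 6; σ²_F = ((18−2)/6)² = 7.111
te_G = (4 + 4·5 + 18)/6 = 42/6 = 7; σ²_G = ((18−4)/6)² = 5.444
te_H = (4 + 4·10 + 22)/6 = 66/6 = 11; σ²_H = ((22−4)/6)² = 9.000

Forward pass:
ES_A = 0; EF_A = 3
ES_B = 0; EF_B = 10
ES_C = 0; EF_C = 14
ES_D = max(EF_B=10, EF_C=14) = 14; EF_D = 14+15 = 29
ES_E = 3; EF_E = 3+8 = 11
ES_F = max(EF_C=14, EF_E=11) = 14; EF_F = 14+6 = 20
ES_G = max(EF_B=10, EF_E=11) = 11; EF_G = 11+7 = 18
ES_H = max(EF_D=29, EF_F=20, EF_G=18) = 29; EF_H = 29+11 = 40
Expected project duration μ = 40 hours. Critical path: C → D → H.

Variance along critical path = 4.000 + 9.000 + 9.000 = 22.000; σ = 4.690 hours.
D = μ + z·σ = 40 + 0.842·4.690 = 43.9 hours

43.9 hours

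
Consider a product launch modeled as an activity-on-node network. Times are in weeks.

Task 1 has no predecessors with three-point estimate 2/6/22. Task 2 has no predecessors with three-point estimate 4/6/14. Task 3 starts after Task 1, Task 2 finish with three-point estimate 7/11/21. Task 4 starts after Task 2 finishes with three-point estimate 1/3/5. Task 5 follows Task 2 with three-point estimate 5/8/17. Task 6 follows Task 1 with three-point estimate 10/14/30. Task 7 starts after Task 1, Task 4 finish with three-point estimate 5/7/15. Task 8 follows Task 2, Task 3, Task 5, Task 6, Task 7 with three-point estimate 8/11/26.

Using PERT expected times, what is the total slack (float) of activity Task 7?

6 weeks

te_Task 1 = (2 + 4·6 + 22)/6 = 48/6 = 8
te_Task 2 = (4 + 4·6 + 14)/6 = 42/6 = 7
te_Task 3 = (7 + 4·11 + 21)/6 = 72/6 = 12
te_Task 4 = (1 + 4·3 + 5)/6 = 18/6 = 3
te_Task 5 = (5 + 4·8 + 17)/6 = 54/6 = 9
te_Task 6 = (10 + 4·14 + 30)/6 = 96/6 = 16
te_Task 7 = (5 + 4·7 + 15)/6 = 48/6 = 8
te_Task 8 = (8 + 4·11 + 26)/6 = 78/6 = 13

Forward pass:
ES_Task 1 = 0; EF_Task 1 = 8
ES_Task 2 = 0; EF_Task 2 = 7
ES_Task 3 = max(EF_Task 1=8, EF_Task 2=7) = 8; EF_Task 3 = 8+12 = 20
ES_Task 4 = 7; EF_Task 4 = 7+3 = 10
ES_Task 5 = 7; EF_Task 5 = 7+9 = 16
ES_Task 6 = 8; EF_Task 6 = 8+16 = 24
ES_Task 7 = max(EF_Task 1=8, EF_Task 4=10) = 10; EF_Task 7 = 10+8 = 18
ES_Task 8 = max(EF_Task 2=7, EF_Task 3=20, EF_Task 5=16, EF_Task 6=24, EF_Task 7=18) = 24; EF_Task 8 = 24+13 = 37
Expected project duration μ = 37 weeks. Critical path: Task 1 → Task 6 → Task 8.

Backward pass:
LF_Task 8 = 37; LS_Task 8 = 37−13 = 24
LF_Task 7 = LS_Task 8 = 24; LS_Task 7 = 24−8 = 16
LF_Task 6 = LS_Task 8 = 24; LS_Task 6 = 24−16 = 8
LF_Task 5 = LS_Task 8 = 24; LS_Task 5 = 24−9 = 15
LF_Task 4 = LS_Task 7 = 16; LS_Task 4 = 16−3 = 13
LF_Task 3 = LS_Task 8 = 24; LS_Task 3 = 24−12 = 12
LF_Task 2 = min(LS_Task 3=12, LS_Task 4=13, LS_Task 5=15, LS_Task 8=24) = 12; LS_Task 2 = 12−7 = 5
LF_Task 1 = min(LS_Task 3=12, LS_Task 6=8, LS_Task 7=16) = 8; LS_Task 1 = 8−8 = 0
Slack_Task 7 = LS_Task 7 − ES_Task 7 = 16 − 10 = 6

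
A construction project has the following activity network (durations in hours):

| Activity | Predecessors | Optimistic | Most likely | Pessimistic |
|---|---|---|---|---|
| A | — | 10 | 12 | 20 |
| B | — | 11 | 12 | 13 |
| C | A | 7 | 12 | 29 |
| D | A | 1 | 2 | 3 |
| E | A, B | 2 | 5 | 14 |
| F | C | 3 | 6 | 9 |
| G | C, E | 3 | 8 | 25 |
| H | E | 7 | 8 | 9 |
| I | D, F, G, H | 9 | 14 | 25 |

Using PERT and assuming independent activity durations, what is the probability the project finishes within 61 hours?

te_A = (10 + 4·12 + 20)/6 = 78/6 = 13; σ²_A = ((20−10)/6)² = 2.778
te_B = (11 + 4·12 + 13)/6 = 72/6 = 12; σ²_B = ((13−11)/6)² = 0.111
te_C = (7 + 4·12 + 29)/6 = 84/6 = 14; σ²_C = ((29−7)/6)² = 13.444
te_D = (1 + 4·2 + 3)/6 = 12/6 = 2; σ²_D = ((3−1)/6)² = 0.111
te_E = (2 + 4·5 + 14)/6 = 36/6 = 6; σ²_E = ((14−2)/6)² = 4.000
te_F = (3 + 4·6 + 9)/6 = 36/6 = 6; σ²_F = ((9−3)/6)² = 1.000
te_G = (3 + 4·8 + 25)/6 = 60/6 = 10; σ²_G = ((25−3)/6)² = 13.444
te_H = (7 + 4·8 + 9)/6 = 48/6 = 8; σ²_H = ((9−7)/6)² = 0.111
te_I = (9 + 4·14 + 25)/6 = 90/6 = 15; σ²_I = ((25−9)/6)² = 7.111

Forward pass:
ES_A = 0; EF_A = 13
ES_B = 0; EF_B = 12
ES_C = 13; EF_C = 13+14 = 27
ES_D = 13; EF_D = 13+2 = 15
ES_E = max(EF_A=13, EF_B=12) = 13; EF_E = 13+6 = 19
ES_F = 27; EF_F = 27+6 = 33
ES_G = max(EF_C=27, EF_E=19) = 27; EF_G = 27+10 = 37
ES_H = 19; EF_H = 19+8 = 27
ES_I = max(EF_D=15, EF_F=33, EF_G=37, EF_H=27) = 37; EF_I = 37+15 = 52
Expected project duration μ = 52 hours. Critical path: A → C → G → I.

Variance along critical path = 2.778 + 13.444 + 13.444 + 7.111 = 36.778; σ = √36.778 = 6.064 hours.
Z = (61 − 52) / 6.064 = 1.484
P(T ≤ 61) = Φ(1.484) ≈ 0.931

0.931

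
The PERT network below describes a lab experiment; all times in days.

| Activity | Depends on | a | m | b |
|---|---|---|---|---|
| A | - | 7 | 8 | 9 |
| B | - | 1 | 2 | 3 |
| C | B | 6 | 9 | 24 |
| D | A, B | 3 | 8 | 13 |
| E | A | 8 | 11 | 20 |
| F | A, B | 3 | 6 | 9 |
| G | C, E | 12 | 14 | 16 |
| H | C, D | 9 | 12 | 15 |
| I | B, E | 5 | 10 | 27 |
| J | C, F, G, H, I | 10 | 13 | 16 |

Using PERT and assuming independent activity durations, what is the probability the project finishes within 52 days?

0.983

te_A = (7 + 4·8 + 9)/6 = 48/6 = 8; σ²_A = ((9−7)/6)² = 0.111
te_B = (1 + 4·2 + 3)/6 = 12/6 = 2; σ²_B = ((3−1)/6)² = 0.111
te_C = (6 + 4·9 + 24)/6 = 66/6 = 11; σ²_C = ((24−6)/6)² = 9.000
te_D = (3 + 4·8 + 13)/6 = 48/6 = 8; σ²_D = ((13−3)/6)² = 2.778
te_E = (8 + 4·11 + 20)/6 = 72/6 = 12; σ²_E = ((20−8)/6)² = 4.000
te_F = (3 + 4·6 + 9)/6 = 36/6 = 6; σ²_F = ((9−3)/6)² = 1.000
te_G = (12 + 4·14 + 16)/6 = 84/6 = 14; σ²_G = ((16−12)/6)² = 0.444
te_H = (9 + 4·12 + 15)/6 = 72/6 = 12; σ²_H = ((15−9)/6)² = 1.000
te_I = (5 + 4·10 + 27)/6 = 72/6 = 12; σ²_I = ((27−5)/6)² = 13.444
te_J = (10 + 4·13 + 16)/6 = 78/6 = 13; σ²_J = ((16−10)/6)² = 1.000

Forward pass:
ES_A = 0; EF_A = 8
ES_B = 0; EF_B = 2
ES_C = 2; EF_C = 2+11 = 13
ES_D = max(EF_A=8, EF_B=2) = 8; EF_D = 8+8 = 16
ES_E = 8; EF_E = 8+12 = 20
ES_F = max(EF_A=8, EF_B=2) = 8; EF_F = 8+6 = 14
ES_G = max(EF_C=13, EF_E=20) = 20; EF_G = 20+14 = 34
ES_H = max(EF_C=13, EF_D=16) = 16; EF_H = 16+12 = 28
ES_I = max(EF_B=2, EF_E=20) = 20; EF_I = 20+12 = 32
ES_J = max(EF_C=13, EF_F=14, EF_G=34, EF_H=28, EF_I=32) = 34; EF_J = 34+13 = 47
Expected project duration μ = 47 days. Critical path: A → E → G → J.

Variance along critical path = 0.111 + 4.000 + 0.444 + 1.000 = 5.556; σ = √5.556 = 2.357 days.
Z = (52 − 47) / 2.357 = 2.121
P(T ≤ 52) = Φ(2.121) ≈ 0.983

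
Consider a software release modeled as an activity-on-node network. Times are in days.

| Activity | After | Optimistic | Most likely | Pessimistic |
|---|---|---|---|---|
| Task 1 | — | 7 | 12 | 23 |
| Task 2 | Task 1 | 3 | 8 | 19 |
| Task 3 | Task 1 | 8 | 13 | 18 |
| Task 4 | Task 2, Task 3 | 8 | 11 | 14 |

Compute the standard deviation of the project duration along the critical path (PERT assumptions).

3.30 days

te_Task 1 = (7 + 4·12 + 23)/6 = 78/6 = 13; σ²_Task 1 = ((23−7)/6)² = 7.111
te_Task 2 = (3 + 4·8 + 19)/6 = 54/6 = 9; σ²_Task 2 = ((19−3)/6)² = 7.111
te_Task 3 = (8 + 4·13 + 18)/6 = 78/6 = 13; σ²_Task 3 = ((18−8)/6)² = 2.778
te_Task 4 = (8 + 4·11 + 14)/6 = 66/6 = 11; σ²_Task 4 = ((14−8)/6)² = 1.000

Forward pass:
ES_Task 1 = 0; EF_Task 1 = 13
ES_Task 2 = 13; EF_Task 2 = 13+9 = 22
ES_Task 3 = 13; EF_Task 3 = 13+13 = 26
ES_Task 4 = max(EF_Task 2=22, EF_Task 3=26) = 26; EF_Task 4 = 26+11 = 37
Expected project duration μ = 37 days. Critical path: Task 1 → Task 3 → Task 4.

Variance along critical path = 7.111 + 2.778 + 1.000 = 10.889
σ = √10.889 = 3.300 days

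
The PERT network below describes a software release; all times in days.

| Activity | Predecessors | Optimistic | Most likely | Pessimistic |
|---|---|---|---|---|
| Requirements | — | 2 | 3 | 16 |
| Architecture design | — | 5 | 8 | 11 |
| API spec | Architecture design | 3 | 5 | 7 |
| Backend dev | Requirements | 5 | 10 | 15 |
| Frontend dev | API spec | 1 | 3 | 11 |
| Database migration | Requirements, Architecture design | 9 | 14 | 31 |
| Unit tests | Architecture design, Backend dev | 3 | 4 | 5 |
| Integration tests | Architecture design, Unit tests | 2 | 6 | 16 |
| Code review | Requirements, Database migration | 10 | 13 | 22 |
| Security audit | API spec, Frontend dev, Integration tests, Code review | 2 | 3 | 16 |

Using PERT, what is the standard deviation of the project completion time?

4.89 days

te_Requirements = (2 + 4·3 + 16)/6 = 30/6 = 5; σ²_Requirements = ((16−2)/6)² = 5.444
te_Architecture design = (5 + 4·8 + 11)/6 = 48/6 = 8; σ²_Architecture design = ((11−5)/6)² = 1.000
te_API spec = (3 + 4·5 + 7)/6 = 30/6 = 5; σ²_API spec = ((7−3)/6)² = 0.444
te_Backend dev = (5 + 4·10 + 15)/6 = 60/6 = 10; σ²_Backend dev = ((15−5)/6)² = 2.778
te_Frontend dev = (1 + 4·3 + 11)/6 = 24/6 = 4; σ²_Frontend dev = ((11−1)/6)² = 2.778
te_Database migration = (9 + 4·14 + 31)/6 = 96/6 = 16; σ²_Database migration = ((31−9)/6)² = 13.444
te_Unit tests = (3 + 4·4 + 5)/6 = 24/6 = 4; σ²_Unit tests = ((5−3)/6)² = 0.111
te_Integration tests = (2 + 4·6 + 16)/6 = 42/6 = 7; σ²_Integration tests = ((16−2)/6)² = 5.444
te_Code review = (10 + 4·13 + 22)/6 = 84/6 = 14; σ²_Code review = ((22−10)/6)² = 4.000
te_Security audit = (2 + 4·3 + 16)/6 = 30/6 = 5; σ²_Security audit = ((16−2)/6)² = 5.444

Forward pass:
ES_Requirements = 0; EF_Requirements = 5
ES_Architecture design = 0; EF_Architecture design = 8
ES_API spec = 8; EF_API spec = 8+5 = 13
ES_Backend dev = 5; EF_Backend dev = 5+10 = 15
ES_Frontend dev = 13; EF_Frontend dev = 13+4 = 17
ES_Database migration = max(EF_Requirements=5, EF_Architecture design=8) = 8; EF_Database migration = 8+16 = 24
ES_Unit tests = max(EF_Architecture design=8, EF_Backend dev=15) = 15; EF_Unit tests = 15+4 = 19
ES_Integration tests = max(EF_Architecture design=8, EF_Unit tests=19) = 19; EF_Integration tests = 19+7 = 26
ES_Code review = max(EF_Requirements=5, EF_Database migration=24) = 24; EF_Code review = 24+14 = 38
ES_Security audit = max(EF_API spec=13, EF_Frontend dev=17, EF_Integration tests=26, EF_Code review=38) = 38; EF_Security audit = 38+5 = 43
Expected project duration μ = 43 days. Critical path: Architecture design → Database migration → Code review → Security audit.

Variance along critical path = 1.000 + 13.444 + 4.000 + 5.444 = 23.889
σ = √23.889 = 4.888 days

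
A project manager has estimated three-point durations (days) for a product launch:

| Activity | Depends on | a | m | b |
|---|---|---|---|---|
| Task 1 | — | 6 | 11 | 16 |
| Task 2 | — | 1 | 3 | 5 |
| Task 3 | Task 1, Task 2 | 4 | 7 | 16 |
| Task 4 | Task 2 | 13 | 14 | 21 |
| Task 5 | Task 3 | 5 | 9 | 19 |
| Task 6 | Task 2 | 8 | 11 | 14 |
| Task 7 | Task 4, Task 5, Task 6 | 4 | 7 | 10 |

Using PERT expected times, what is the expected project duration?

36 days

te_Task 1 = (6 + 4·11 + 16)/6 = 66/6 = 11
te_Task 2 = (1 + 4·3 + 5)/6 = 18/6 = 3
te_Task 3 = (4 + 4·7 + 16)/6 = 48/6 = 8
te_Task 4 = (13 + 4·14 + 21)/6 = 90/6 = 15
te_Task 5 = (5 + 4·9 + 19)/6 = 60/6 = 10
te_Task 6 = (8 + 4·11 + 14)/6 = 66/6 = 11
te_Task 7 = (4 + 4·7 + 10)/6 = 42/6 = 7

Forward pass:
ES_Task 1 = 0; EF_Task 1 = 11
ES_Task 2 = 0; EF_Task 2 = 3
ES_Task 3 = max(EF_Task 1=11, EF_Task 2=3) = 11; EF_Task 3 = 11+8 = 19
ES_Task 4 = 3; EF_Task 4 = 3+15 = 18
ES_Task 5 = 19; EF_Task 5 = 19+10 = 29
ES_Task 6 = 3; EF_Task 6 = 3+11 = 14
ES_Task 7 = max(EF_Task 4=18, EF_Task 5=29, EF_Task 6=14) = 29; EF_Task 7 = 29+7 = 36
Expected project duration μ = 36 days. Critical path: Task 1 → Task 3 → Task 5 → Task 7.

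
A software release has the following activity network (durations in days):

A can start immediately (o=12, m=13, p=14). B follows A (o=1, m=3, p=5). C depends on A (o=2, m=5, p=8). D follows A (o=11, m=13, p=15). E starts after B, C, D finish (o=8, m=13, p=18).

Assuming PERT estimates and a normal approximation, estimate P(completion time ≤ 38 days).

0.292

te_A = (12 + 4·13 + 14)/6 = 78/6 = 13; σ²_A = ((14−12)/6)² = 0.111
te_B = (1 + 4·3 + 5)/6 = 18/6 = 3; σ²_B = ((5−1)/6)² = 0.444
te_C = (2 + 4·5 + 8)/6 = 30/6 = 5; σ²_C = ((8−2)/6)² = 1.000
te_D = (11 + 4·13 + 15)/6 = 78/6 = 13; σ²_D = ((15−11)/6)² = 0.444
te_E = (8 + 4·13 + 18)/6 = 78/6 = 13; σ²_E = ((18−8)/6)² = 2.778

Forward pass:
ES_A = 0; EF_A = 13
ES_B = 13; EF_B = 13+3 = 16
ES_C = 13; EF_C = 13+5 = 18
ES_D = 13; EF_D = 13+13 = 26
ES_E = max(EF_B=16, EF_C=18, EF_D=26) = 26; EF_E = 26+13 = 39
Expected project duration μ = 39 days. Critical path: A → D → E.

Variance along critical path = 0.111 + 0.444 + 2.778 = 3.333; σ = √3.333 = 1.826 days.
Z = (38 − 39) / 1.826 = -0.548
P(T ≤ 38) = Φ(-0.548) ≈ 0.292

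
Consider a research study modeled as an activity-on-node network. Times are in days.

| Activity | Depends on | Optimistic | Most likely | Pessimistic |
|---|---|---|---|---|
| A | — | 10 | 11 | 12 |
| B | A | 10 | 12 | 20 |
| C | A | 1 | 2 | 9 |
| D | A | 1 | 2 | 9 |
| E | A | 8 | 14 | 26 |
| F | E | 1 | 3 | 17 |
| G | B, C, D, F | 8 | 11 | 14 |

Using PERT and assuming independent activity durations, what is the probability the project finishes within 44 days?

te_A = (10 + 4·11 + 12)/6 = 66/6 = 11; σ²_A = ((12−10)/6)² = 0.111
te_B = (10 + 4·12 + 20)/6 = 78/6 = 13; σ²_B = ((20−10)/6)² = 2.778
te_C = (1 + 4·2 + 9)/6 = 18/6 = 3; σ²_C = ((9−1)/6)² = 1.778
te_D = (1 + 4·2 + 9)/6 = 18/6 = 3; σ²_D = ((9−1)/6)² = 1.778
te_E = (8 + 4·14 + 26)/6 = 90/6 = 15; σ²_E = ((26−8)/6)² = 9.000
te_F = (1 + 4·3 + 17)/6 = 30/6 = 5; σ²_F = ((17−1)/6)² = 7.111
te_G = (8 + 4·11 + 14)/6 = 66/6 = 11; σ²_G = ((14−8)/6)² = 1.000

Forward pass:
ES_A = 0; EF_A = 11
ES_B = 11; EF_B = 11+13 = 24
ES_C = 11; EF_C = 11+3 = 14
ES_D = 11; EF_D = 11+3 = 14
ES_E = 11; EF_E = 11+15 = 26
ES_F = 26; EF_F = 26+5 = 31
ES_G = max(EF_B=24, EF_C=14, EF_D=14, EF_F=31) = 31; EF_G = 31+11 = 42
Expected project duration μ = 42 days. Critical path: A → E → F → G.

Variance along critical path = 0.111 + 9.000 + 7.111 + 1.000 = 17.222; σ = √17.222 = 4.150 days.
Z = (44 − 42) / 4.150 = 0.482
P(T ≤ 44) = Φ(0.482) ≈ 0.685

0.685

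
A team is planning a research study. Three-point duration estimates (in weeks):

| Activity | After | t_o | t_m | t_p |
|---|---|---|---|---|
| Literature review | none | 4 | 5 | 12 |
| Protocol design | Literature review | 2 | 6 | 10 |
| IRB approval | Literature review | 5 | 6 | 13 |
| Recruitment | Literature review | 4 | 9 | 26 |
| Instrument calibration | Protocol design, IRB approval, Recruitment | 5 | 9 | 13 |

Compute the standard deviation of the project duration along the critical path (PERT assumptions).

te_Literature review = (4 + 4·5 + 12)/6 = 36/6 = 6; σ²_Literature review = ((12−4)/6)² = 1.778
te_Protocol design = (2 + 4·6 + 10)/6 = 36/6 = 6; σ²_Protocol design = ((10−2)/6)² = 1.778
te_IRB approval = (5 + 4·6 + 13)/6 = 42/6 = 7; σ²_IRB approval = ((13−5)/6)² = 1.778
te_Recruitment = (4 + 4·9 + 26)/6 = 66/6 = 11; σ²_Recruitment = ((26−4)/6)² = 13.444
te_Instrument calibration = (5 + 4·9 + 13)/6 = 54/6 = 9; σ²_Instrument calibration = ((13−5)/6)² = 1.778

Forward pass:
ES_Literature review = 0; EF_Literature review = 6
ES_Protocol design = 6; EF_Protocol design = 6+6 = 12
ES_IRB approval = 6; EF_IRB approval = 6+7 = 13
ES_Recruitment = 6; EF_Recruitment = 6+11 = 17
ES_Instrument calibration = max(EF_Protocol design=12, EF_IRB approval=13, EF_Recruitment=17) = 17; EF_Instrument calibration = 17+9 = 26
Expected project duration μ = 26 weeks. Critical path: Literature review → Recruitment → Instrument calibration.

Variance along critical path = 1.778 + 13.444 + 1.778 = 17.000
σ = √17.000 = 4.123 weeks

4.12 weeks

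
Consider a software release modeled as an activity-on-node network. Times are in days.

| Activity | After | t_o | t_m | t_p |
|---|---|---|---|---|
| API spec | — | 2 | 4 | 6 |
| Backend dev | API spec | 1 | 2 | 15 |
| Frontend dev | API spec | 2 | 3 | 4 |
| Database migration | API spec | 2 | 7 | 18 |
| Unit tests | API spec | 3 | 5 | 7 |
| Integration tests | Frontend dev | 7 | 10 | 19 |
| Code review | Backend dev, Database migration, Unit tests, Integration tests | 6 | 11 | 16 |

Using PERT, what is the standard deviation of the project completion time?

2.71 days

te_API spec = (2 + 4·4 + 6)/6 = 24/6 = 4; σ²_API spec = ((6−2)/6)² = 0.444
te_Backend dev = (1 + 4·2 + 15)/6 = 24/6 = 4; σ²_Backend dev = ((15−1)/6)² = 5.444
te_Frontend dev = (2 + 4·3 + 4)/6 = 18/6 = 3; σ²_Frontend dev = ((4−2)/6)² = 0.111
te_Database migration = (2 + 4·7 + 18)/6 = 48/6 = 8; σ²_Database migration = ((18−2)/6)² = 7.111
te_Unit tests = (3 + 4·5 + 7)/6 = 30/6 = 5; σ²_Unit tests = ((7−3)/6)² = 0.444
te_Integration tests = (7 + 4·10 + 19)/6 = 66/6 = 11; σ²_Integration tests = ((19−7)/6)² = 4.000
te_Code review = (6 + 4·11 + 16)/6 = 66/6 = 11; σ²_Code review = ((16−6)/6)² = 2.778

Forward pass:
ES_API spec = 0; EF_API spec = 4
ES_Backend dev = 4; EF_Backend dev = 4+4 = 8
ES_Frontend dev = 4; EF_Frontend dev = 4+3 = 7
ES_Database migration = 4; EF_Database migration = 4+8 = 12
ES_Unit tests = 4; EF_Unit tests = 4+5 = 9
ES_Integration tests = 7; EF_Integration tests = 7+11 = 18
ES_Code review = max(EF_Backend dev=8, EF_Database migration=12, EF_Unit tests=9, EF_Integration tests=18) = 18; EF_Code review = 18+11 = 29
Expected project duration μ = 29 days. Critical path: API spec → Frontend dev → Integration tests → Code review.

Variance along critical path = 0.444 + 0.111 + 4.000 + 2.778 = 7.333
σ = √7.333 = 2.708 days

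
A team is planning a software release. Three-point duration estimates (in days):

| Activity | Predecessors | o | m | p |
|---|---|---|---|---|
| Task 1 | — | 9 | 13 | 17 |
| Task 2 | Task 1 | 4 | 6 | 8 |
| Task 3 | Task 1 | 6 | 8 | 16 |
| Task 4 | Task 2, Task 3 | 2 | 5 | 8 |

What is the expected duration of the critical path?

te_Task 1 = (9 + 4·13 + 17)/6 = 78/6 = 13
te_Task 2 = (4 + 4·6 + 8)/6 = 36/6 = 6
te_Task 3 = (6 + 4·8 + 16)/6 = 54/6 = 9
te_Task 4 = (2 + 4·5 + 8)/6 = 30/6 = 5

Forward pass:
ES_Task 1 = 0; EF_Task 1 = 13
ES_Task 2 = 13; EF_Task 2 = 13+6 = 19
ES_Task 3 = 13; EF_Task 3 = 13+9 = 22
ES_Task 4 = max(EF_Task 2=19, EF_Task 3=22) = 22; EF_Task 4 = 22+5 = 27
Expected project duration μ = 27 days. Critical path: Task 1 → Task 3 → Task 4.

27 days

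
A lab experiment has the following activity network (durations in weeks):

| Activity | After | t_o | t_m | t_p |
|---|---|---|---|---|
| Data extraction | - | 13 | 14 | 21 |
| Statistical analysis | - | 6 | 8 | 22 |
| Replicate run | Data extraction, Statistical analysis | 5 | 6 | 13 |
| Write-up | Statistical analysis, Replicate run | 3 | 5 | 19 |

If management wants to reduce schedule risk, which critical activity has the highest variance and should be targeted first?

te_Data extraction = (13 + 4·14 + 21)/6 = 90/6 = 15; σ²_Data extraction = ((21−13)/6)² = 1.778
te_Statistical analysis = (6 + 4·8 + 22)/6 = 60/6 = 10; σ²_Statistical analysis = ((22−6)/6)² = 7.111
te_Replicate run = (5 + 4·6 + 13)/6 = 42/6 = 7; σ²_Replicate run = ((13−5)/6)² = 1.778
te_Write-up = (3 + 4·5 + 19)/6 = 42/6 = 7; σ²_Write-up = ((19−3)/6)² = 7.111

Forward pass:
ES_Data extraction = 0; EF_Data extraction = 15
ES_Statistical analysis = 0; EF_Statistical analysis = 10
ES_Replicate run = max(EF_Data extraction=15, EF_Statistical analysis=10) = 15; EF_Replicate run = 15+7 = 22
ES_Write-up = max(EF_Statistical analysis=10, EF_Replicate run=22) = 22; EF_Write-up = 22+7 = 29
Expected project duration μ = 29 weeks. Critical path: Data extraction → Replicate run → Write-up.

Variances on critical path: σ²_Data extraction=1.778, σ²_Replicate run=1.778, σ²_Write-up=7.111.
Largest is σ²_Write-up = 7.111.

Write-up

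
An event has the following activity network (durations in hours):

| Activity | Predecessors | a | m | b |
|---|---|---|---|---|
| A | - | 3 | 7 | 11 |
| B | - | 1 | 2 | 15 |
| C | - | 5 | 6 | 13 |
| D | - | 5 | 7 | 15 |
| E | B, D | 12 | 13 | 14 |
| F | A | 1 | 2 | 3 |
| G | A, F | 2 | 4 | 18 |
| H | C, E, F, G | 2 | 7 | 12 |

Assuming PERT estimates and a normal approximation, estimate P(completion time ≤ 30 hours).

0.800

te_A = (3 + 4·7 + 11)/6 = 42/6 = 7; σ²_A = ((11−3)/6)² = 1.778
te_B = (1 + 4·2 + 15)/6 = 24/6 = 4; σ²_B = ((15−1)/6)² = 5.444
te_C = (5 + 4·6 + 13)/6 = 42/6 = 7; σ²_C = ((13−5)/6)² = 1.778
te_D = (5 + 4·7 + 15)/6 = 48/6 = 8; σ²_D = ((15−5)/6)² = 2.778
te_E = (12 + 4·13 + 14)/6 = 78/6 = 13; σ²_E = ((14−12)/6)² = 0.111
te_F = (1 + 4·2 + 3)/6 = 12/6 = 2; σ²_F = ((3−1)/6)² = 0.111
te_G = (2 + 4·4 + 18)/6 = 36/6 = 6; σ²_G = ((18−2)/6)² = 7.111
te_H = (2 + 4·7 + 12)/6 = 42/6 = 7; σ²_H = ((12−2)/6)² = 2.778

Forward pass:
ES_A = 0; EF_A = 7
ES_B = 0; EF_B = 4
ES_C = 0; EF_C = 7
ES_D = 0; EF_D = 8
ES_E = max(EF_B=4, EF_D=8) = 8; EF_E = 8+13 = 21
ES_F = 7; EF_F = 7+2 = 9
ES_G = max(EF_A=7, EF_F=9) = 9; EF_G = 9+6 = 15
ES_H = max(EF_C=7, EF_E=21, EF_F=9, EF_G=15) = 21; EF_H = 21+7 = 28
Expected project duration μ = 28 hours. Critical path: D → E → H.

Variance along critical path = 2.778 + 0.111 + 2.778 = 5.667; σ = √5.667 = 2.380 hours.
Z = (30 − 28) / 2.380 = 0.840
P(T ≤ 30) = Φ(0.840) ≈ 0.800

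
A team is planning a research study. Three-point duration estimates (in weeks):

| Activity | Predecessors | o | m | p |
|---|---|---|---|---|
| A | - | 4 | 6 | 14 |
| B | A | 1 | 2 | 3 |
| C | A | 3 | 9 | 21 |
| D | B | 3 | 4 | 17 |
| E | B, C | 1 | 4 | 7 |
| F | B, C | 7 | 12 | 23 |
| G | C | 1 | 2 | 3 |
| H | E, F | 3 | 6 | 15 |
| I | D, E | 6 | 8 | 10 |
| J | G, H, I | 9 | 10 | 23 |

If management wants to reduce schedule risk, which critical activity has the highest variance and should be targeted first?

te_A = (4 + 4·6 + 14)/6 = 42/6 = 7; σ²_A = ((14−4)/6)² = 2.778
te_B = (1 + 4·2 + 3)/6 = 12/6 = 2; σ²_B = ((3−1)/6)² = 0.111
te_C = (3 + 4·9 + 21)/6 = 60/6 = 10; σ²_C = ((21−3)/6)² = 9.000
te_D = (3 + 4·4 + 17)/6 = 36/6 = 6; σ²_D = ((17−3)/6)² = 5.444
te_E = (1 + 4·4 + 7)/6 = 24/6 = 4; σ²_E = ((7−1)/6)² = 1.000
te_F = (7 + 4·12 + 23)/6 = 78/6 = 13; σ²_F = ((23−7)/6)² = 7.111
te_G = (1 + 4·2 + 3)/6 = 12/6 = 2; σ²_G = ((3−1)/6)² = 0.111
te_H = (3 + 4·6 + 15)/6 = 42/6 = 7; σ²_H = ((15−3)/6)² = 4.000
te_I = (6 + 4·8 + 10)/6 = 48/6 = 8; σ²_I = ((10−6)/6)² = 0.444
te_J = (9 + 4·10 + 23)/6 = 72/6 = 12; σ²_J = ((23−9)/6)² = 5.444

Forward pass:
ES_A = 0; EF_A = 7
ES_B = 7; EF_B = 7+2 = 9
ES_C = 7; EF_C = 7+10 = 17
ES_D = 9; EF_D = 9+6 = 15
ES_E = max(EF_B=9, EF_C=17) = 17; EF_E = 17+4 = 21
ES_F = max(EF_B=9, EF_C=17) = 17; EF_F = 17+13 = 30
ES_G = 17; EF_G = 17+2 = 19
ES_H = max(EF_E=21, EF_F=30) = 30; EF_H = 30+7 = 37
ES_I = max(EF_D=15, EF_E=21) = 21; EF_I = 21+8 = 29
ES_J = max(EF_G=19, EF_H=37, EF_I=29) = 37; EF_J = 37+12 = 49
Expected project duration μ = 49 weeks. Critical path: A → C → F → H → J.

Variances on critical path: σ²_A=2.778, σ²_C=9.000, σ²_F=7.111, σ²_H=4.000, σ²_J=5.444.
Largest is σ²_C = 9.000.

C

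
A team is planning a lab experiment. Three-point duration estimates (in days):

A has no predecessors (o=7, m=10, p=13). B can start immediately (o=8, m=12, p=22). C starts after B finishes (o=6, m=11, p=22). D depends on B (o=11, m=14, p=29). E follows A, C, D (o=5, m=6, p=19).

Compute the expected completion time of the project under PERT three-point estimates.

te_A = (7 + 4·10 + 13)/6 = 60/6 = 10
te_B = (8 + 4·12 + 22)/6 = 78/6 = 13
te_C = (6 + 4·11 + 22)/6 = 72/6 = 12
te_D = (11 + 4·14 + 29)/6 = 96/6 = 16
te_E = (5 + 4·6 + 19)/6 = 48/6 = 8

Forward pass:
ES_A = 0; EF_A = 10
ES_B = 0; EF_B = 13
ES_C = 13; EF_C = 13+12 = 25
ES_D = 13; EF_D = 13+16 = 29
ES_E = max(EF_A=10, EF_C=25, EF_D=29) = 29; EF_E = 29+8 = 37
Expected project duration μ = 37 days. Critical path: B → D → E.

37 days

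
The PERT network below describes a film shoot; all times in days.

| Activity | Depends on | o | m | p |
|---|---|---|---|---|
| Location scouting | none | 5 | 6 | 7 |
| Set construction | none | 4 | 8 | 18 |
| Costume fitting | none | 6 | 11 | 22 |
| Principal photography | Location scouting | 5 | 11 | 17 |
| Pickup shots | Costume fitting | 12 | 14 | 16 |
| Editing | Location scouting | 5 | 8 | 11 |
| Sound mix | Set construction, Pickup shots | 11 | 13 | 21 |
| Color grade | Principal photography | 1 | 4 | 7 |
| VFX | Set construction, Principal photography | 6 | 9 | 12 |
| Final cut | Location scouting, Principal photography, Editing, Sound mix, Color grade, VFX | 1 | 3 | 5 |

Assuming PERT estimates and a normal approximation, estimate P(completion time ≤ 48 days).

te_Location scouting = (5 + 4·6 + 7)/6 = 36/6 = 6; σ²_Location scouting = ((7−5)/6)² = 0.111
te_Set construction = (4 + 4·8 + 18)/6 = 54/6 = 9; σ²_Set construction = ((18−4)/6)² = 5.444
te_Costume fitting = (6 + 4·11 + 22)/6 = 72/6 = 12; σ²_Costume fitting = ((22−6)/6)² = 7.111
te_Principal photography = (5 + 4·11 + 17)/6 = 66/6 = 11; σ²_Principal photography = ((17−5)/6)² = 4.000
te_Pickup shots = (12 + 4·14 + 16)/6 = 84/6 = 14; σ²_Pickup shots = ((16−12)/6)² = 0.444
te_Editing = (5 + 4·8 + 11)/6 = 48/6 = 8; σ²_Editing = ((11−5)/6)² = 1.000
te_Sound mix = (11 + 4·13 + 21)/6 = 84/6 = 14; σ²_Sound mix = ((21−11)/6)² = 2.778
te_Color grade = (1 + 4·4 + 7)/6 = 24/6 = 4; σ²_Color grade = ((7−1)/6)² = 1.000
te_VFX = (6 + 4·9 + 12)/6 = 54/6 = 9; σ²_VFX = ((12−6)/6)² = 1.000
te_Final cut = (1 + 4·3 + 5)/6 = 18/6 = 3; σ²_Final cut = ((5−1)/6)² = 0.444

Forward pass:
ES_Location scouting = 0; EF_Location scouting = 6
ES_Set construction = 0; EF_Set construction = 9
ES_Costume fitting = 0; EF_Costume fitting = 12
ES_Principal photography = 6; EF_Principal photography = 6+11 = 17
ES_Pickup shots = 12; EF_Pickup shots = 12+14 = 26
ES_Editing = 6; EF_Editing = 6+8 = 14
ES_Sound mix = max(EF_Set construction=9, EF_Pickup shots=26) = 26; EF_Sound mix = 26+14 = 40
ES_Color grade = 17; EF_Color grade = 17+4 = 21
ES_VFX = max(EF_Set construction=9, EF_Principal photography=17) = 17; EF_VFX = 17+9 = 26
ES_Final cut = max(EF_Location scouting=6, EF_Principal photography=17, EF_Editing=14, EF_Sound mix=40, EF_Color grade=21, EF_VFX=26) = 40; EF_Final cut = 40+3 = 43
Expected project duration μ = 43 days. Critical path: Costume fitting → Pickup shots → Sound mix → Final cut.

Variance along critical path = 7.111 + 0.444 + 2.778 + 0.444 = 10.778; σ = √10.778 = 3.283 days.
Z = (48 − 43) / 3.283 = 1.523
P(T ≤ 48) = Φ(1.523) ≈ 0.936

0.936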